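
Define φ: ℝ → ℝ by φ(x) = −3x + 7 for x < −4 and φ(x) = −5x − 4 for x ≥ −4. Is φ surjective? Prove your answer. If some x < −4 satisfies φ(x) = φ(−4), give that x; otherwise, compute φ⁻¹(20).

-13/3

Both pieces are strictly decreasing (slopes −3 and −5), so each is injective on its own interval.
The left piece maps (−∞, −4) onto (19, ∞); the right piece maps [−4, ∞) onto (−∞, 16].
The union (19, ∞) ∪ (−∞, 16] omits the interval between 19 and 16; in particular 19 has no preimage. So φ is not surjective.
Because the two images are disjoint, no x < −4 has φ(x) = φ(−4), so we compute φ⁻¹(20): 20 lies in (19, ∞), so solve −3x + 7 = 20: x = (20 − 7)/(−3) = −13/3.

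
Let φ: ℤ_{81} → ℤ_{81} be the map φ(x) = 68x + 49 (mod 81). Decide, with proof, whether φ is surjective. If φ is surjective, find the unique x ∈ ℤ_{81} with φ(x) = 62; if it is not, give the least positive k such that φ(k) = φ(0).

Recall that φ is surjective if every y in the codomain equals φ(x) for some x in the domain.
Since gcd(68, 81) = 1, 68 is invertible modulo 81. Euclid's algorithm: 81 = 1·68 + 13, 68 = 5·13 + 3, 13 = 4·3 + 1; back-substituting gives 1 = 56·68 − 47·81, so 68⁻¹ ≡ 56 (mod 81).
Then y ↦ 56(y − 49) is a two-sided inverse to φ, so every y ∈ ℤ_{81} has a preimage.
Therefore φ is surjective.
Since φ is surjective, we compute φ⁻¹(62): solve 68x + 49 ≡ 62 (mod 81), i.e. 68x ≡ 13 (mod 81).
Multiplying by 68⁻¹ = 56 gives x ≡ 56·13 = 728 = 8·81 + 80 ≡ 80 (mod 81).
Check: φ(80) = 68·80 + 49 = 5489 = 67·81 + 62 ≡ 62 (mod 81).

80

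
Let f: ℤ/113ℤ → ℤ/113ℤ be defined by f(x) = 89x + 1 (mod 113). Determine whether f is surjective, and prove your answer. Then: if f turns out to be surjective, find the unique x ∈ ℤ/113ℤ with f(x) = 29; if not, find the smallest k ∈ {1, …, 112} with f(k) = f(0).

Since gcd(89, 113) = 1, 89 is invertible modulo 113. Euclid's algorithm: 113 = 1·89 + 24, 89 = 3·24 + 17, 24 = 1·17 + 7, 17 = 2·7 + 3, 7 = 2·3 + 1; back-substituting gives 1 = 80·89 − 63·113, so 89⁻¹ ≡ 80 (mod 113).
For any y ∈ ℤ/113ℤ, x = 80(y − 1) mod 113 satisfies f(x) = 89·80(y − 1) + 1 ≡ y (since 89·80 ≡ 1 mod 113). So every y has a preimage.
Therefore f is surjective.
Since f is surjective, we find f⁻¹(29): we need 89x ≡ 29 − 1 ≡ 28 (mod 113). Using 89⁻¹ = 80: x ≡ 80·28 = 2240 = 19·113 + 93, so x = 93.
Check: f(93) = 89·93 + 1 = 8278 = 73·113 + 29 ≡ 29 (mod 113).

93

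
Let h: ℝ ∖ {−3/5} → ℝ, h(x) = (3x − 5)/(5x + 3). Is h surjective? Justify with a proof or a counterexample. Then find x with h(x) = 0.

If h(x) = 3/5, cross-multiplying gives 5(3x − 5) = 3(5x + 3), which simplifies to −25 = 9 — false.  So 3/5 has no preimage and h is not surjective.
Solving h(x) = 0: cross-multiplying gives 3x − 5 = 0(5x + 3), which rearranges to 3x = 5, so x = 5/3.

5/3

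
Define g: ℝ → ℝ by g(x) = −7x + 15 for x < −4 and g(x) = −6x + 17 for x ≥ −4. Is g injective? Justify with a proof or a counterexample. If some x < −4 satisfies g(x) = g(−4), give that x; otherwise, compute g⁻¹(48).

Both pieces are strictly decreasing (slopes −7 and −6), so each is injective on its own interval.
The left piece maps (−∞, −4) onto (43, ∞); the right piece maps [−4, ∞) onto (−∞, 41].
These images are disjoint, so no value is attained by both pieces. Hence g is injective.
Because the two images are disjoint, no x < −4 has g(x) = g(−4), so we compute g⁻¹(48): 48 lies in (43, ∞), so solve −7x + 15 = 48: x = (48 − 15)/(−7) = −33/7.

-33/7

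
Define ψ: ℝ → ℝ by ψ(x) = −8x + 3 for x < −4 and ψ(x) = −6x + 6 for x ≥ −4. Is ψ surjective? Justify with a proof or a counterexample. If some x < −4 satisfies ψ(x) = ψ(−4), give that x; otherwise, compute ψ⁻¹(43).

-5

Both pieces are strictly decreasing (slopes −8 and −6), so each is injective on its own interval.
The left piece maps (−∞, −4) onto (35, ∞); the right piece maps [−4, ∞) onto (−∞, 30].
The union (35, ∞) ∪ (−∞, 30] omits the interval between 35 and 30; in particular 35 has no preimage. So ψ is not surjective.
Because the two images are disjoint, no x < −4 has ψ(x) = ψ(−4), so we compute ψ⁻¹(43): 43 lies in (35, ∞), so solve −8x + 3 = 43: x = (43 − 3)/(−8) = −5.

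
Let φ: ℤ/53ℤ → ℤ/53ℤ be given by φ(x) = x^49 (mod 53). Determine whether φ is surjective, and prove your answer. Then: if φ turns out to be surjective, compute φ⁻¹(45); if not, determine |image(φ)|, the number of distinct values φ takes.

Since 53 is prime, the nonzero elements of ℤ/53ℤ form a cyclic group of order 52.
As gcd(49, 52) = 1, raising to the 49th power is a bijection on this group: if s^49 ≡ t^49 then (st^{−1})^49 = 1, and the only element of order dividing gcd(49, 52) = 1 is 1, so s = t.
With φ(0) = 0 this makes φ injective on all of ℤ/53ℤ, hence bijective (finite equal-size domain and codomain). In particular φ is surjective.
Since φ is surjective, we find the preimage of 45. The inverse of x ↦ x^49 on (ℤ/53ℤ)^× is x ↦ x^17, because 49·17 = 833 = 16·52 + 1 ≡ 1 (mod 52) and x^{52} = 1 for x ≠ 0 (Fermat). So φ⁻¹(45) = 45^17 mod 53.
Repeated squaring mod 53: 45^1 ≡ 45, 45^2 ≡ 45² = 2025 ≡ 11, 45^4 ≡ 11² = 121 ≡ 15, 45^8 ≡ 15² = 225 ≡ 13, 45^16 ≡ 13² = 169 ≡ 10. Since 17 = 16 + 1, 45^17 ≡ 10·45: 10·45 = 450 ≡ 26. So 45^17 ≡ 26 (mod 53).
Hence φ⁻¹(45) = 26.

26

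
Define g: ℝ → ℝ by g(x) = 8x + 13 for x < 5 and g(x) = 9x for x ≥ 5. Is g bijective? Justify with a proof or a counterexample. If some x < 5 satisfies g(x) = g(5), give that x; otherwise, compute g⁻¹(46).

Both pieces are strictly increasing (slopes 8 and 9), so each is injective on its own interval.
The left piece maps (−∞, 5) onto (−∞, 53); the right piece maps [5, ∞) onto [45, ∞).
These images overlap. In particular g(5) = 45 (right piece), and solving 8x + 13 = 45 on the left piece gives x = 4 < 5.
So g(4) = g(5) with 4 ≠ 5, and g is not injective, hence not bijective. This x = 4 is the requested value below 5.

4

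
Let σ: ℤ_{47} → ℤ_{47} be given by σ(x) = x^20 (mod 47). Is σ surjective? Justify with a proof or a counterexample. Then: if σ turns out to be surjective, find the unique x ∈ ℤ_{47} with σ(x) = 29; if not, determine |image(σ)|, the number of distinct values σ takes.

σ(23): Repeated squaring mod 47: 23^1 ≡ 23, 23^2 ≡ 23² = 529 ≡ 12, 23^4 ≡ 12² = 144 ≡ 3, 23^8 ≡ 3² = 9, 23^16 ≡ 9² = 81 ≡ 34. Since 20 = 16 + 4, 23^20 ≡ 34·3: 34·3 = 102 ≡ 8. So 23^20 ≡ 8 (mod 47).
σ(24): Repeated squaring mod 47: 24^1 ≡ 24, 24^2 ≡ 24² = 576 ≡ 12, 24^4 ≡ 12² = 144 ≡ 3, 24^8 ≡ 3² = 9, 24^16 ≡ 9² = 81 ≡ 34. Since 20 = 16 + 4, 24^20 ≡ 34·3: 34·3 = 102 ≡ 8. So 24^20 ≡ 8 (mod 47).
So σ(23) = σ(24) = 8 while 23 ≠ 24, hence σ is not injective.
A non-injective map from the 47-element set ℤ_{47} to itself takes at most 46 distinct values, so it cannot be surjective. So σ is not surjective.
Since σ is not surjective, we determine |image(σ)|. Computing x^20 mod 47 for each x (by repeated squaring, reducing mod 47 at every step), the values σ(0), σ(1), …, σ(46) are: 0, 1, 6, 7, 36, 3, 42, 37, 28, 2, 18, 25, 17, 4, 34, 21, 27, 32, 12, 16, 14, 24, 9, 8, 8, 9, 24, 14, 16, 12, 32, 27, 21, 34, 4, 17, 25, 18, 2, 28, 37, 42, 3, 36, 7, 6, 1.
The distinct values are {0, 1, 2, 3, 4, 6, 7, 8, 9, 12, 14, 16, 17, 18, 21, 24, 25, 27, 28, 32, 34, 36, 37, 42}; there are 24 of them.

24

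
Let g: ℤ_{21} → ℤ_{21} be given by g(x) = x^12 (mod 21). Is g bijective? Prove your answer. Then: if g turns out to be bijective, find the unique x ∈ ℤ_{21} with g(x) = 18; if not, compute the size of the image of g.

g(1) = 1^12 = 1.
g(2): Repeated squaring mod 21: 2^1 ≡ 2, 2^2 ≡ 2² = 4, 2^4 ≡ 4² = 16, 2^8 ≡ 16² = 256 ≡ 4. Since 12 = 8 + 4, 2^12 ≡ 4·16: 4·16 = 64 ≡ 1. So 2^12 ≡ 1 (mod 21).
So g(1) = g(2) = 1 while 1 ≠ 2, thus g is not injective, hence not bijective.
Since g is not bijective, we determine |image(g)|. Computing x^12 mod 21 for each x (by repeated squaring, reducing mod 21 at every step), the values g(0), g(1), …, g(20) are: 0, 1, 1, 15, 1, 1, 15, 7, 1, 15, 1, 1, 15, 1, 7, 15, 1, 1, 15, 1, 1.
The distinct values are {0, 1, 7, 15}; there are 4 of them.

4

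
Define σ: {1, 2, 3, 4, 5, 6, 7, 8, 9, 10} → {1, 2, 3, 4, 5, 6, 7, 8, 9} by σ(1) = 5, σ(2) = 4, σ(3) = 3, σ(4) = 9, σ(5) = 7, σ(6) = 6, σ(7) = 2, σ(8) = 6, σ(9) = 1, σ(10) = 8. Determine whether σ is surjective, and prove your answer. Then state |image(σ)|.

Every element of the codomain has a preimage: 1 = σ(9), 2 = σ(7), 3 = σ(3), 4 = σ(2), 5 = σ(1), 6 = σ(6), 7 = σ(5), 8 = σ(10), 9 = σ(4).
Hence σ is surjective.
The image of σ is {1, 2, 3, 4, 5, 6, 7, 8, 9}, which has 9 elements.

9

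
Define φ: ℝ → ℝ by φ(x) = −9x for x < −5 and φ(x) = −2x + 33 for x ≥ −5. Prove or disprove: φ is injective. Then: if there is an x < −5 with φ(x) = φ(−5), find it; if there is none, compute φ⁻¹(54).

Both pieces are strictly decreasing (slopes −9 and −2), so each is injective on its own interval.
The left piece maps (−∞, −5) onto (45, ∞); the right piece maps [−5, ∞) onto (−∞, 43].
These images are disjoint, so no value is attained by both pieces. So φ is injective.
Because the two images are disjoint, no x < −5 has φ(x) = φ(−5), so we compute φ⁻¹(54): 54 lies in (45, ∞), so solve −9x = 54: x = (54 − 0)/(−9) = −6.

-6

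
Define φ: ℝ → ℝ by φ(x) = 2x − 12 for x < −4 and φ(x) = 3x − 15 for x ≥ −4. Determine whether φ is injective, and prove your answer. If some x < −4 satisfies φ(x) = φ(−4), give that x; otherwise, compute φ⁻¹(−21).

Both pieces are strictly increasing (slopes 2 and 3), so each is injective on its own interval.
The left piece maps (−∞, −4) onto (−∞, −20); the right piece maps [−4, ∞) onto [−27, ∞).
These images overlap. In particular φ(−4) = −27 (right piece), and solving 2x − 12 = −27 on the left piece gives x = −15/2 < −4.
So φ(−15/2) = φ(−4) with −15/2 ≠ −4, and φ is not injective. This x = −15/2 is the requested value below −4.

-15/2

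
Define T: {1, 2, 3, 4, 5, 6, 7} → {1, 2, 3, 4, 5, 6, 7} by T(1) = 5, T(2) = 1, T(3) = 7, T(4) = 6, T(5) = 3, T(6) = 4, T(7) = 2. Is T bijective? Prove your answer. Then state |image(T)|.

7

The values 5, 1, 7, 6, 3, 4, 2 are a permutation of {1, 2, 3, 4, 5, 6, 7}: each element appears exactly once.
So T is injective and surjective, hence bijective.
The image of T is {1, 2, 3, 4, 5, 6, 7}, which has 7 elements.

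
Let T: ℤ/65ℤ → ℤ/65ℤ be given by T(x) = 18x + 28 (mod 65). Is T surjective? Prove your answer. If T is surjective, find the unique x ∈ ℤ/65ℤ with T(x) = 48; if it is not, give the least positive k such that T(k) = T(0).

Since gcd(18, 65) = 1, 18 is invertible modulo 65. Euclid's algorithm: 65 = 3·18 + 11, 18 = 1·11 + 7, 11 = 1·7 + 4, 7 = 1·4 + 3, 4 = 1·3 + 1; back-substituting gives 1 = 47·18 − 13·65, so 18⁻¹ ≡ 47 (mod 65).
For any y ∈ ℤ/65ℤ, x = 47(y − 28) mod 65 satisfies T(x) = 18·47(y − 28) + 28 ≡ y (since 18·47 ≡ 1 mod 65). So every y has a preimage.
Hence T is surjective.
Since T is surjective, we find T⁻¹(48): we need 18x ≡ 48 − 28 ≡ 20 (mod 65). Using 18⁻¹ = 47: x ≡ 47·20 = 940 = 14·65 + 30, so x = 30.
Check: T(30) = 18·30 + 28 = 568 = 8·65 + 48 ≡ 48 (mod 65).

30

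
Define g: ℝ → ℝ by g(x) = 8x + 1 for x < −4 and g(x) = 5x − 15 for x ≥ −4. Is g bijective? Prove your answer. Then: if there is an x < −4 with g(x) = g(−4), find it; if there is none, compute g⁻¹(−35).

-9/2

Both pieces are strictly increasing (slopes 8 and 5), so each is injective on its own interval.
The left piece maps (−∞, −4) onto (−∞, −31); the right piece maps [−4, ∞) onto [−35, ∞).
These images overlap. In particular g(−4) = −35 (right piece), and solving 8x + 1 = −35 on the left piece gives x = −9/2 < −4.
So g(−9/2) = g(−4) with −9/2 ≠ −4, and g is not injective, hence not bijective. This x = −9/2 is the requested value below −4.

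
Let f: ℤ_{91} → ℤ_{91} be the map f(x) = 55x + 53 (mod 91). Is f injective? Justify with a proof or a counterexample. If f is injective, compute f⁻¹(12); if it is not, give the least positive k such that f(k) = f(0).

If f(u) = f(v), then 55u ≡ 55v (mod 91). Because gcd(55, 91) = 1, we may cancel 55 to get u ≡ v (mod 91).
Thus f is injective.
We now compute 55⁻¹ mod 91 explicitly. Euclid's algorithm: 91 = 1·55 + 36, 55 = 1·36 + 19, 36 = 1·19 + 17, 19 = 1·17 + 2, 17 = 8·2 + 1; back-substituting gives 1 = 48·55 − 29·91, so 55⁻¹ ≡ 48 (mod 91).
Since f is injective, we find f⁻¹(12): we need 55x ≡ 12 − 53 ≡ 50 (mod 91). Using 55⁻¹ = 48: x ≡ 48·50 = 2400 = 26·91 + 34, so x = 34.
Check: f(34) = 55·34 + 53 = 1923 = 21·91 + 12 ≡ 12 (mod 91).

34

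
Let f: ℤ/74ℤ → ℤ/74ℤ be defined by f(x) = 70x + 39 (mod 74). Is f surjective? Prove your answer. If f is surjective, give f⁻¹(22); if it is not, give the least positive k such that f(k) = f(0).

37

Recall: f is surjective if every y in the codomain equals f(x) for some x in the domain.
Since gcd(70, 74) = 2, we have 70x ≡ 0 (mod 2) for all x, so f(x) ≡ 1 (mod 2).
But 0 ≢ 1 (mod 2), so 0 ∈ ℤ/74ℤ has no preimage. Therefore f is not surjective.
Since f is not surjective, we find the least positive k with f(k) = f(0): this means 70k ≡ 0 (mod 74), i.e. 74 ∣ 70k. Since gcd(70, 74) = 2, dividing through by 2 this holds exactly when 37 ∣ 35k, and as gcd(35, 37) = 1, exactly when 37 ∣ k.
The smallest positive such k is 37.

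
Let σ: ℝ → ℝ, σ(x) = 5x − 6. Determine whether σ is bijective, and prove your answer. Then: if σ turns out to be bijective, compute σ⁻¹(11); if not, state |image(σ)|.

Suppose σ(s) = σ(t). Then 5s − 6 = 5t − 6, hence 5s = 5t, therefore s = t.
For any y ∈ ℝ, x = (y + 6)/5 satisfies σ(x) = y.
Hence σ is bijective.
Since σ is bijective, we compute σ⁻¹(11) = (11 + 6)/5 = 17/5.

17/5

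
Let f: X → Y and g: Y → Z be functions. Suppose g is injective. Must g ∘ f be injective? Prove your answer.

No. Take X = {0, 1}, Y = Z = {0, 1, 2, 3}, f(0) = f(1) = 0, and g = identity (injective).
Then (g ∘ f)(0) = (g ∘ f)(1) = 0 with 0 ≠ 1, so g ∘ f is not injective.

not injective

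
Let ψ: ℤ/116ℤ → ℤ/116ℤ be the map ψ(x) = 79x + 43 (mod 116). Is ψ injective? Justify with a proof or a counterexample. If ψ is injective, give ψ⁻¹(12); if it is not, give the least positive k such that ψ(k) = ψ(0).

If ψ(a) = ψ(b), then 79a ≡ 79b (mod 116). Because gcd(79, 116) = 1, we may cancel 79 to get a ≡ b (mod 116).
So ψ is injective.
We now compute 79⁻¹ mod 116 explicitly. Euclid's algorithm: 116 = 1·79 + 37, 79 = 2·37 + 5, 37 = 7·5 + 2, 5 = 2·2 + 1; back-substituting gives 1 = 47·79 − 32·116, so 79⁻¹ ≡ 47 (mod 116).
Since ψ is injective, we compute ψ⁻¹(12): solve 79x + 43 ≡ 12 (mod 116), i.e. 79x ≡ 85 (mod 116).
Multiplying by 79⁻¹ = 47 gives x ≡ 47·85 = 3995 = 34·116 + 51 ≡ 51 (mod 116).
Check: ψ(51) = 79·51 + 43 = 4072 = 35·116 + 12 ≡ 12 (mod 116).

51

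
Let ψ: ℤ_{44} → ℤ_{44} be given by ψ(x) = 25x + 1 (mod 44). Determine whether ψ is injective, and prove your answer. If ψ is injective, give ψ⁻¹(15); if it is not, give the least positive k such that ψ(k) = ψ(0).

34

Suppose ψ(u) = ψ(v) in ℤ_{44}. Then 25u + 1 ≡ 25v + 1 (mod 44), so 25(u − v) ≡ 0 (mod 44).
Since gcd(25, 44) = 1, 25 is invertible modulo 44, so u − v ≡ 0 (mod 44), i.e. u = v.
Therefore ψ is injective.
We now compute 25⁻¹ mod 44 explicitly. Euclid's algorithm: 44 = 1·25 + 19, 25 = 1·19 + 6, 19 = 3·6 + 1; back-substituting gives 1 = 37·25 − 21·44, so 25⁻¹ ≡ 37 (mod 44).
Since ψ is injective, we find ψ⁻¹(15): we need 25x ≡ 15 − 1 ≡ 14 (mod 44). Using 25⁻¹ = 37: x ≡ 37·14 = 518 = 11·44 + 34, so x = 34.
Check: ψ(34) = 25·34 + 1 = 851 = 19·44 + 15 ≡ 15 (mod 44).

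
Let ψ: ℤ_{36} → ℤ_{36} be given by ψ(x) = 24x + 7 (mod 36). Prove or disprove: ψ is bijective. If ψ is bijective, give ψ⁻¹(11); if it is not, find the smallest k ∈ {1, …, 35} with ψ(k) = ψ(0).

We have gcd(24, 36) = 12 > 1. Taking a = 0 and b = 3: ψ(0) = 7 and ψ(3) = 24·3 + 7 = 79 ≡ 7 (mod 36).
So ψ(0) = ψ(3) while 0 ≠ 3, so ψ is not injective, hence not bijective.
Since ψ is not bijective, we find the least positive k with ψ(k) = ψ(0): this means 24k ≡ 0 (mod 36), i.e. 36 ∣ 24k. Since gcd(24, 36) = 12, dividing through by 12 this holds exactly when 3 ∣ 2k, and as gcd(2, 3) = 1, exactly when 3 ∣ k.
The smallest positive such k is 3.

3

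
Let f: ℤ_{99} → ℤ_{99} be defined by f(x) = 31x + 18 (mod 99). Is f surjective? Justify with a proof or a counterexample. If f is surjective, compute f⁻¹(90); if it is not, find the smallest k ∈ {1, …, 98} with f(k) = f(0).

63

Since gcd(31, 99) = 1, 31 is invertible modulo 99. Euclid's algorithm: 99 = 3·31 + 6, 31 = 5·6 + 1; back-substituting gives 1 = 16·31 − 5·99, so 31⁻¹ ≡ 16 (mod 99).
For any y ∈ ℤ_{99}, x = 16(y − 18) mod 99 satisfies f(x) = 31·16(y − 18) + 18 ≡ y (since 31·16 ≡ 1 mod 99). So every y has a preimage.
So f is surjective.
Since f is surjective, we find f⁻¹(90): we need 31x ≡ 90 − 18 ≡ 72 (mod 99). Using 31⁻¹ = 16: x ≡ 16·72 = 1152 = 11·99 + 63, so x = 63.
Check: f(63) = 31·63 + 18 = 1971 = 19·99 + 90 ≡ 90 (mod 99).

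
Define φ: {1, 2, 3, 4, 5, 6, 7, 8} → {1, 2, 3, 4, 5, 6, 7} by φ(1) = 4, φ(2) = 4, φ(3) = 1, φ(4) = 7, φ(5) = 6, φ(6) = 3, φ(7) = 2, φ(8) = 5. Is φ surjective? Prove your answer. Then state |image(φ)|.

7

Every element of the codomain has a preimage: 1 = φ(3), 2 = φ(7), 3 = φ(6), 4 = φ(1), 5 = φ(8), 6 = φ(5), 7 = φ(4).
Hence φ is surjective.
The image of φ is {1, 2, 3, 4, 5, 6, 7}, which has 7 elements.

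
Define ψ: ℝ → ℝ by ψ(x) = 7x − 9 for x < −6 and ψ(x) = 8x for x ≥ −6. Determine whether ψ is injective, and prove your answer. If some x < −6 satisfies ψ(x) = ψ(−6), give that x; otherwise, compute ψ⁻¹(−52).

-43/7

Both pieces are strictly increasing (slopes 7 and 8), so each is injective on its own interval.
The left piece maps (−∞, −6) onto (−∞, −51); the right piece maps [−6, ∞) onto [−48, ∞).
These images are disjoint, so no value is attained by both pieces. So ψ is injective.
Because the two images are disjoint, no x < −6 has ψ(x) = ψ(−6), so we compute ψ⁻¹(−52): −52 lies in (−∞, −51), so solve 7x − 9 = −52: x = (−52 + 9)/7 = −43/7.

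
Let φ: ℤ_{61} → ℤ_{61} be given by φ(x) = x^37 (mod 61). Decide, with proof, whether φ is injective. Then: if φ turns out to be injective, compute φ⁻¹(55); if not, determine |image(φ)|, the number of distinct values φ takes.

Since 61 is prime, the nonzero elements of ℤ_{61} form a cyclic group of order 60.
As gcd(37, 60) = 1, raising to the 37th power is a bijection on this group: if s^37 ≡ t^37 then (st^{−1})^37 = 1, and the only element of order dividing gcd(37, 60) = 1 is 1, so s = t.
With φ(0) = 0 this makes φ injective on all of ℤ_{61}, hence bijective (finite equal-size domain and codomain). In particular φ is injective.
Since φ is injective, we find the preimage of 55. The inverse of x ↦ x^37 on (ℤ_{61})^× is x ↦ x^13, because 37·13 = 481 = 8·60 + 1 ≡ 1 (mod 60) and x^{60} = 1 for x ≠ 0 (Fermat). So φ⁻¹(55) = 55^13 mod 61.
Repeated squaring mod 61: 55^1 ≡ 55, 55^2 ≡ 55² = 3025 ≡ 36, 55^4 ≡ 36² = 1296 ≡ 15, 55^8 ≡ 15² = 225 ≡ 42. Since 13 = 8 + 4 + 1, 55^13 ≡ 42·15·55: 42·15 = 630 ≡ 20, then 20·55 = 1100 ≡ 2. So 55^13 ≡ 2 (mod 61).
Hence φ⁻¹(55) = 2.

2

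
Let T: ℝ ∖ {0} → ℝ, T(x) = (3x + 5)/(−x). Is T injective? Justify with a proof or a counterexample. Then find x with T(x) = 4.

Suppose T(s) = T(t). Cross-multiplying: (3s + 5)(−t) = (3t + 5)(−s).
Expanding both sides and cancelling the symmetric terms leaves 5·(s − t) = 0. Since 5 ≠ 0, s = t. Thus T is injective.
Solving T(x) = 4: cross-multiplying gives 3x + 5 = 4(−x), which rearranges to 7x = −5, so x = −5/7.

-5/7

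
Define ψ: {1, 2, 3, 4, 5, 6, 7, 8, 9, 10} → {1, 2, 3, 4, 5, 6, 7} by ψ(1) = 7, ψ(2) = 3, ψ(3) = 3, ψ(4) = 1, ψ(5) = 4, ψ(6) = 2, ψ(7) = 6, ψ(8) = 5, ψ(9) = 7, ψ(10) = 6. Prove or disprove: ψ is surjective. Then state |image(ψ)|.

Every element of the codomain has a preimage: 1 = ψ(4), 2 = ψ(6), 3 = ψ(2), 4 = ψ(5), 5 = ψ(8), 6 = ψ(7), 7 = ψ(1).
Hence ψ is surjective.
The image of ψ is {1, 2, 3, 4, 5, 6, 7}, which has 7 elements.

7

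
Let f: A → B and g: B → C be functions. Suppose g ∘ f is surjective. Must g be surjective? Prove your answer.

Let c ∈ C. Since g ∘ f is surjective, some a ∈ A has g(f(a)) = c. Then b = f(a) ∈ B satisfies g(b) = c. So g is surjective.

surjective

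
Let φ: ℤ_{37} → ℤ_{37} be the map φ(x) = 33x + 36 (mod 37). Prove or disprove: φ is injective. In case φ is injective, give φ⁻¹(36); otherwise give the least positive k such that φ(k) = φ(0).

Recall that φ is injective if φ(a) = φ(b) implies a = b.
If φ(a) = φ(b), then 33a ≡ 33b (mod 37). Because gcd(33, 37) = 1, we may cancel 33 to get a ≡ b (mod 37).
Thus φ is injective.
We now compute 33⁻¹ mod 37 explicitly. Euclid's algorithm: 37 = 1·33 + 4, 33 = 8·4 + 1; back-substituting gives 1 = 9·33 − 8·37, so 33⁻¹ ≡ 9 (mod 37).
Since φ is injective, we compute φ⁻¹(36): solve 33x + 36 ≡ 36 (mod 37), i.e. 33x ≡ 0 (mod 37).
Multiplying by 33⁻¹ = 9 gives x ≡ 9·0 = 0 ≡ 0 (mod 37).
Check: φ(0) = 33·0 + 36 = 36 ≡ 36 (mod 37).

0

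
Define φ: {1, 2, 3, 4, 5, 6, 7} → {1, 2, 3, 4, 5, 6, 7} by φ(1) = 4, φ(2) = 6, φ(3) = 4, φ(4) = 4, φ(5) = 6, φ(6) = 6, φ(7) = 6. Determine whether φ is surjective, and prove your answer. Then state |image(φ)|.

2

No element maps to 1, so φ is not surjective.
The image of φ is {4, 6}, which has 2 elements.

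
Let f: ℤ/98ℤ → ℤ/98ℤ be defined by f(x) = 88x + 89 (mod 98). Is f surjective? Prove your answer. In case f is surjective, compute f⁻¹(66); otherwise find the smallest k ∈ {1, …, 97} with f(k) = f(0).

49

Recall: f is surjective if every y in the codomain equals f(x) for some x in the domain.
Since gcd(88, 98) = 2, we have 88x ≡ 0 (mod 2) for all x, so f(x) ≡ 1 (mod 2).
But 0 ≢ 1 (mod 2), so 0 ∈ ℤ/98ℤ has no preimage. Therefore f is not surjective.
Since f is not surjective, we find the least positive k with f(k) = f(0): this means 88k ≡ 0 (mod 98), i.e. 98 ∣ 88k. Since gcd(88, 98) = 2, dividing through by 2 this holds exactly when 49 ∣ 44k, and as gcd(44, 49) = 1, exactly when 49 ∣ k.
The smallest positive such k is 49.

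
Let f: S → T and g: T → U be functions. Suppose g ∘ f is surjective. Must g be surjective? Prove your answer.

surjective

Let c ∈ U. Since g ∘ f is surjective, some a ∈ S has g(f(a)) = c. Then b = f(a) ∈ T satisfies g(b) = c. So g is surjective.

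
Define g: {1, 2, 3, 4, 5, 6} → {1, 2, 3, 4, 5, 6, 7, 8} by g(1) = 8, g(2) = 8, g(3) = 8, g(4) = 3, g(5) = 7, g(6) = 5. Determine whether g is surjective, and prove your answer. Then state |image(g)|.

4

No element maps to 1, so g is not surjective.
The image of g is {3, 5, 7, 8}, which has 4 elements.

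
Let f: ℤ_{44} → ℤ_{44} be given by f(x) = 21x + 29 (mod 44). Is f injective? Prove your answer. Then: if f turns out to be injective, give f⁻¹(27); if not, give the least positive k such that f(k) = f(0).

2

Suppose f(a) = f(b) in ℤ_{44}. Then 21a + 29 ≡ 21b + 29 (mod 44), thus 21(a − b) ≡ 0 (mod 44).
Since gcd(21, 44) = 1, 21 is invertible modulo 44, thus a − b ≡ 0 (mod 44), i.e. a = b.
Thus f is injective.
We now compute 21⁻¹ mod 44 explicitly. Euclid's algorithm: 44 = 2·21 + 2, 21 = 10·2 + 1; back-substituting gives 1 = 21·21 − 10·44, so 21⁻¹ ≡ 21 (mod 44).
Since f is injective, we compute f⁻¹(27): solve 21x + 29 ≡ 27 (mod 44), i.e. 21x ≡ 42 (mod 44).
Multiplying by 21⁻¹ = 21 gives x ≡ 21·42 = 882 = 20·44 + 2 ≡ 2 (mod 44).
Check: f(2) = 21·2 + 29 = 71 = 1·44 + 27 ≡ 27 (mod 44).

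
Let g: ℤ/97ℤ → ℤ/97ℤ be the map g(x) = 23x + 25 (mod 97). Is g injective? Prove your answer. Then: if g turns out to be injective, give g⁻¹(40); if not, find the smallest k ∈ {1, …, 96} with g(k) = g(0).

Recall: g is injective if g(u) = g(v) implies u = v.
Suppose g(u) = g(v) in ℤ/97ℤ. Then 23u + 25 ≡ 23v + 25 (mod 97), therefore 23(u − v) ≡ 0 (mod 97).
Since gcd(23, 97) = 1, 23 is invertible modulo 97, so u − v ≡ 0 (mod 97), i.e. u = v.
Therefore g is injective.
We now compute 23⁻¹ mod 97 explicitly. Euclid's algorithm: 97 = 4·23 + 5, 23 = 4·5 + 3, 5 = 1·3 + 2, 3 = 1·2 + 1; back-substituting gives 1 = 38·23 − 9·97, so 23⁻¹ ≡ 38 (mod 97).
Since g is injective, we find g⁻¹(40): we need 23x ≡ 40 − 25 ≡ 15 (mod 97). Using 23⁻¹ = 38: x ≡ 38·15 = 570 = 5·97 + 85, so x = 85.
Check: g(85) = 23·85 + 25 = 1980 = 20·97 + 40 ≡ 40 (mod 97).

85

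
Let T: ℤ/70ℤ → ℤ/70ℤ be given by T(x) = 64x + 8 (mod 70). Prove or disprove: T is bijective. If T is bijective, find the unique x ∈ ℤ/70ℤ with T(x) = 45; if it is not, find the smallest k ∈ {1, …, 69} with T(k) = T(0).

We have gcd(64, 70) = 2 > 1. Taking s = 0 and t = 35: T(0) = 8 and T(35) = 64·35 + 8 = 2248 ≡ 8 (mod 70).
So T(0) = T(35) while 0 ≠ 35, thus T is not injective, hence not bijective.
Since T is not bijective, we find the least positive k with T(k) = T(0): this means 64k ≡ 0 (mod 70), i.e. 70 ∣ 64k. Since gcd(64, 70) = 2, dividing through by 2 this holds exactly when 35 ∣ 32k, and as gcd(32, 35) = 1, exactly when 35 ∣ k.
The smallest positive such k is 35.

35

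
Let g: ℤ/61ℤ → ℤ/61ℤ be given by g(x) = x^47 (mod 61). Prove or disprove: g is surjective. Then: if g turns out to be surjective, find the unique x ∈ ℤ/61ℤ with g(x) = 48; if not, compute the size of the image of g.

14

Since 61 is prime, the nonzero elements of ℤ/61ℤ form a cyclic group of order 60.
As gcd(47, 60) = 1, raising to the 47th power is a bijection on this group: if a^47 ≡ b^47 then (ab^{−1})^47 = 1, and the only element of order dividing gcd(47, 60) = 1 is 1, so a = b.
With g(0) = 0 this makes g injective on all of ℤ/61ℤ, hence bijective (finite equal-size domain and codomain). In particular g is surjective.
Since g is surjective, we find the preimage of 48. The inverse of x ↦ x^47 on (ℤ/61ℤ)^× is x ↦ x^23, because 47·23 = 1081 = 18·60 + 1 ≡ 1 (mod 60) and x^{60} = 1 for x ≠ 0 (Fermat). So g⁻¹(48) = 48^23 mod 61.
Repeated squaring mod 61: 48^1 ≡ 48, 48^2 ≡ 48² = 2304 ≡ 47, 48^4 ≡ 47² = 2209 ≡ 13, 48^8 ≡ 13² = 169 ≡ 47, 48^16 ≡ 47² = 2209 ≡ 13. Since 23 = 16 + 4 + 2 + 1, 48^23 ≡ 13·13·47·48: 13·13 = 169 ≡ 47, then 47·47 = 2209 ≡ 13, then 13·48 = 624 ≡ 14. So 48^23 ≡ 14 (mod 61).
Hence g⁻¹(48) = 14.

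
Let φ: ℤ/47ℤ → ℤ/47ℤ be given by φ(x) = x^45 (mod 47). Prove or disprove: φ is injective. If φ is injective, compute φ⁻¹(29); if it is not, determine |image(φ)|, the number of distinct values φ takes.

Since 47 is prime, the nonzero elements of ℤ/47ℤ form a cyclic group of order 46.
As gcd(45, 46) = 1, raising to the 45th power is a bijection on this group: if a^45 ≡ b^45 then (ab^{−1})^45 = 1, and the only element of order dividing gcd(45, 46) = 1 is 1, so a = b.
With φ(0) = 0 this makes φ injective on all of ℤ/47ℤ, hence bijective (finite equal-size domain and codomain). In particular φ is injective.
Since φ is injective, we find the preimage of 29. The inverse of x ↦ x^45 on (ℤ/47ℤ)^× is x ↦ x^45, because 45·45 = 2025 = 44·46 + 1 ≡ 1 (mod 46) and x^{46} = 1 for x ≠ 0 (Fermat). So φ⁻¹(29) = 29^45 mod 47.
Repeated squaring mod 47: 29^1 ≡ 29, 29^2 ≡ 29² = 841 ≡ 42, 29^4 ≡ 42² = 1764 ≡ 25, 29^8 ≡ 25² = 625 ≡ 14, 29^16 ≡ 14² = 196 ≡ 8, 29^32 ≡ 8² = 64 ≡ 17. Since 45 = 32 + 8 + 4 + 1, 29^45 ≡ 17·14·25·29: 17·14 = 238 ≡ 3, then 3·25 = 75 ≡ 28, then 28·29 = 812 ≡ 13. So 29^45 ≡ 13 (mod 47).
Hence φ⁻¹(29) = 13.

13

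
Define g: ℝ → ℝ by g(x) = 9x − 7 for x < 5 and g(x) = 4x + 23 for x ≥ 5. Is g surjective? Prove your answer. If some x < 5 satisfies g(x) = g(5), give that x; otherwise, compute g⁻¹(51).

7

Both pieces are strictly increasing (slopes 9 and 4), so each is injective on its own interval.
The left piece maps (−∞, 5) onto (−∞, 38); the right piece maps [5, ∞) onto [43, ∞).
The union (−∞, 38) ∪ [43, ∞) omits the interval between 38 and 43; in particular 38 has no preimage. So g is not surjective.
Because the two images are disjoint, no x < 5 has g(x) = g(5), so we compute g⁻¹(51): 51 lies in [43, ∞), so solve 4x + 23 = 51: x = (51 − 23)/4 = 7.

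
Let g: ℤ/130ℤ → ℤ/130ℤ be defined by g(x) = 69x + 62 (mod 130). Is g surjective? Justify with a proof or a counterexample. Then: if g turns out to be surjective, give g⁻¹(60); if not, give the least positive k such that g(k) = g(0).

32

Since gcd(69, 130) = 1, 69 is invertible modulo 130. Euclid's algorithm: 130 = 1·69 + 61, 69 = 1·61 + 8, 61 = 7·8 + 5, 8 = 1·5 + 3, 5 = 1·3 + 2, 3 = 1·2 + 1; back-substituting gives 1 = 49·69 − 26·130, so 69⁻¹ ≡ 49 (mod 130).
Then y ↦ 49(y − 62) is a two-sided inverse to g, so every y ∈ ℤ/130ℤ has a preimage.
Thus g is surjective.
Since g is surjective, we find g⁻¹(60): we need 69x ≡ 60 − 62 ≡ 128 (mod 130). Using 69⁻¹ = 49: x ≡ 49·128 = 6272 = 48·130 + 32, so x = 32.
Check: g(32) = 69·32 + 62 = 2270 = 17·130 + 60 ≡ 60 (mod 130).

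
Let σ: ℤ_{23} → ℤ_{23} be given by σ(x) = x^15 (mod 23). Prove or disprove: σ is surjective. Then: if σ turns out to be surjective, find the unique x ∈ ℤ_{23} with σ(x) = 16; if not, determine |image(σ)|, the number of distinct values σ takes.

2

Since 23 is prime, the nonzero elements of ℤ_{23} form a cyclic group of order 22.
As gcd(15, 22) = 1, raising to the 15th power is a bijection on this group: if s^15 ≡ t^15 then (st^{−1})^15 = 1, and the only element of order dividing gcd(15, 22) = 1 is 1, so s = t.
With σ(0) = 0 this makes σ injective on all of ℤ_{23}, hence bijective (finite equal-size domain and codomain). In particular σ is surjective.
Since σ is surjective, we find the preimage of 16. The inverse of x ↦ x^15 on (ℤ_{23})^× is x ↦ x^3, because 15·3 = 45 = 2·22 + 1 ≡ 1 (mod 22) and x^{22} = 1 for x ≠ 0 (Fermat). So σ⁻¹(16) = 16^3 mod 23.
Repeated squaring mod 23: 16^1 ≡ 16, 16^2 ≡ 16² = 256 ≡ 3. Since 3 = 2 + 1, 16^3 ≡ 3·16: 3·16 = 48 ≡ 2. So 16^3 ≡ 2 (mod 23).
Hence σ⁻¹(16) = 2.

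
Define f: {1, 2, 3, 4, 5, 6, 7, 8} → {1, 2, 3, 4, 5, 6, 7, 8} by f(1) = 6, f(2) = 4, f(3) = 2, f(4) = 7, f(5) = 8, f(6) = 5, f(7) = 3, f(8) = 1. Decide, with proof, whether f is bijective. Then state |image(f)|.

The values 6, 4, 2, 7, 8, 5, 3, 1 are a permutation of {1, 2, 3, 4, 5, 6, 7, 8}: each element appears exactly once.
So f is injective and surjective, hence bijective.
The image of f is {1, 2, 3, 4, 5, 6, 7, 8}, which has 8 elements.

8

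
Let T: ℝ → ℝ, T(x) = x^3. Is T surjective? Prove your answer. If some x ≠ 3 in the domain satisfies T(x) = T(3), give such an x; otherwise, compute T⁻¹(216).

6

For any y ∈ ℝ, x = y^{1/3} ∈ ℝ gives T(x) = y, so T is surjective.
Since x ↦ x^3 is strictly increasing on ℝ, it is injective there, so no x ≠ 3 in the domain has T(x) = T(3). We therefore compute T⁻¹(216) = 216^{1/3} = 6 (indeed 6^3 = 216).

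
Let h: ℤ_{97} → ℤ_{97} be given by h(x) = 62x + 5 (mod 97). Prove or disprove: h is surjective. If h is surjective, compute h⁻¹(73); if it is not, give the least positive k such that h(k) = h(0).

23

Since gcd(62, 97) = 1, 62 is invertible modulo 97. Euclid's algorithm: 97 = 1·62 + 35, 62 = 1·35 + 27, 35 = 1·27 + 8, 27 = 3·8 + 3, 8 = 2·3 + 2, 3 = 1·2 + 1; back-substituting gives 1 = 36·62 − 23·97, so 62⁻¹ ≡ 36 (mod 97).
Then y ↦ 36(y − 5) is a two-sided inverse to h, so every y ∈ ℤ_{97} has a preimage.
Therefore h is surjective.
Since h is surjective, we find h⁻¹(73): we need 62x ≡ 73 − 5 ≡ 68 (mod 97). Using 62⁻¹ = 36: x ≡ 36·68 = 2448 = 25·97 + 23, so x = 23.
Check: h(23) = 62·23 + 5 = 1431 = 14·97 + 73 ≡ 73 (mod 97).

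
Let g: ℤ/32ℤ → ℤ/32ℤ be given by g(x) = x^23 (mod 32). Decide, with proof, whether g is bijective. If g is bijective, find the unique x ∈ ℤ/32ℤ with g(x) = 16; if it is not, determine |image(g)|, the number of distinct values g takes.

17

g(0) = 0^23 = 0.
g(2): Repeated squaring mod 32: 2^1 ≡ 2, 2^2 ≡ 2² = 4, 2^4 ≡ 4² = 16, 2^8 ≡ 16² = 256 ≡ 0, 2^16 ≡ 0² = 0. Since 23 = 16 + 4 + 2 + 1, 2^23 ≡ 0·16·4·2: 0·16 = 0, then 0·4 = 0, then 0·2 = 0. So 2^23 ≡ 0 (mod 32).
So g(0) = g(2) = 0 while 0 ≠ 2, therefore g is not injective, hence not bijective.
Since g is not bijective, we determine |image(g)|. Computing x^23 mod 32 for each x (by repeated squaring, reducing mod 32 at every step), the values g(0), g(1), …, g(31) are: 0, 1, 0, 11, 0, 13, 0, 23, 0, 25, 0, 3, 0, 5, 0, 15, 0, 17, 0, 27, 0, 29, 0, 7, 0, 9, 0, 19, 0, 21, 0, 31.
The distinct values are {0, 1, 3, 5, 7, 9, 11, 13, 15, 17, 19, 21, 23, 25, 27, 29, 31}; there are 17 of them.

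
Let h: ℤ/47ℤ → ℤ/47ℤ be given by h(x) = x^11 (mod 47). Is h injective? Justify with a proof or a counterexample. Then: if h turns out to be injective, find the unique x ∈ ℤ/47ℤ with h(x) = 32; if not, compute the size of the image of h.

14

Since 47 is prime, the nonzero elements of ℤ/47ℤ form a cyclic group of order 46.
As gcd(11, 46) = 1, raising to the 11th power is a bijection on this group: if x_1^11 ≡ x_2^11 then (x_1x_2^{−1})^11 = 1, and the only element of order dividing gcd(11, 46) = 1 is 1, so x_1 = x_2.
With h(0) = 0 this makes h injective on all of ℤ/47ℤ, hence bijective (finite equal-size domain and codomain). In particular h is injective.
Since h is injective, we find the preimage of 32. The inverse of x ↦ x^11 on (ℤ/47ℤ)^× is x ↦ x^21, because 11·21 = 231 = 5·46 + 1 ≡ 1 (mod 46) and x^{46} = 1 for x ≠ 0 (Fermat). So h⁻¹(32) = 32^21 mod 47.
Repeated squaring mod 47: 32^1 ≡ 32, 32^2 ≡ 32² = 1024 ≡ 37, 32^4 ≡ 37² = 1369 ≡ 6, 32^8 ≡ 6² = 36, 32^16 ≡ 36² = 1296 ≡ 27. Since 21 = 16 + 4 + 1, 32^21 ≡ 27·6·32: 27·6 = 162 ≡ 21, then 21·32 = 672 ≡ 14. So 32^21 ≡ 14 (mod 47).
Hence h⁻¹(32) = 14.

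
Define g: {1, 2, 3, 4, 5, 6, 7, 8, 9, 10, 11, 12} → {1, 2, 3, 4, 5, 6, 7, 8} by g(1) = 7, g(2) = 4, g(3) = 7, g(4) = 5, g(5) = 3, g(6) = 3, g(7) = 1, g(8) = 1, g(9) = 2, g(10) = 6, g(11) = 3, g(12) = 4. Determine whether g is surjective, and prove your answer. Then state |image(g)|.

No element maps to 8, so g is not surjective.
The image of g is {1, 2, 3, 4, 5, 6, 7}, which has 7 elements.

7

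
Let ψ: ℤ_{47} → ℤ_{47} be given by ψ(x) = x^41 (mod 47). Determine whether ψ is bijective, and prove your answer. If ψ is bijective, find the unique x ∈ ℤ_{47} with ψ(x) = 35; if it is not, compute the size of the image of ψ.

15

Since 47 is prime, the nonzero elements of ℤ_{47} form a cyclic group of order 46.
As gcd(41, 46) = 1, raising to the 41st power is a bijection on this group: if u^41 ≡ v^41 then (uv^{−1})^41 = 1, and the only element of order dividing gcd(41, 46) = 1 is 1, so u = v.
With ψ(0) = 0 this makes ψ injective on all of ℤ_{47}, hence bijective (finite equal-size domain and codomain). In particular ψ is bijective.
Since ψ is bijective, we find the preimage of 35. The inverse of x ↦ x^41 on (ℤ_{47})^× is x ↦ x^9, because 41·9 = 369 = 8·46 + 1 ≡ 1 (mod 46) and x^{46} = 1 for x ≠ 0 (Fermat). So ψ⁻¹(35) = 35^9 mod 47.
Repeated squaring mod 47: 35^1 ≡ 35, 35^2 ≡ 35² = 1225 ≡ 3, 35^4 ≡ 3² = 9, 35^8 ≡ 9² = 81 ≡ 34. Since 9 = 8 + 1, 35^9 ≡ 34·35: 34·35 = 1190 ≡ 15. So 35^9 ≡ 15 (mod 47).
Hence ψ⁻¹(35) = 15.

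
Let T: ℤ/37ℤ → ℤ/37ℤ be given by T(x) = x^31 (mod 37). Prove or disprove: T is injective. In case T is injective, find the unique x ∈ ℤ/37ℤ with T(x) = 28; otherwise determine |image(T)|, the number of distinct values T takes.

Since 37 is prime, the nonzero elements of ℤ/37ℤ form a cyclic group of order 36.
As gcd(31, 36) = 1, raising to the 31st power is a bijection on this group: if a^31 ≡ b^31 then (ab^{−1})^31 = 1, and the only element of order dividing gcd(31, 36) = 1 is 1, so a = b.
With T(0) = 0 this makes T injective on all of ℤ/37ℤ, hence bijective (finite equal-size domain and codomain). In particular T is injective.
Since T is injective, we find the preimage of 28. The inverse of x ↦ x^31 on (ℤ/37ℤ)^× is x ↦ x^7, because 31·7 = 217 = 6·36 + 1 ≡ 1 (mod 36) and x^{36} = 1 for x ≠ 0 (Fermat). So T⁻¹(28) = 28^7 mod 37.
Repeated squaring mod 37: 28^1 ≡ 28, 28^2 ≡ 28² = 784 ≡ 7, 28^4 ≡ 7² = 49 ≡ 12. Since 7 = 4 + 2 + 1, 28^7 ≡ 12·7·28: 12·7 = 84 ≡ 10, then 10·28 = 280 ≡ 21. So 28^7 ≡ 21 (mod 37).
Hence T⁻¹(28) = 21.

21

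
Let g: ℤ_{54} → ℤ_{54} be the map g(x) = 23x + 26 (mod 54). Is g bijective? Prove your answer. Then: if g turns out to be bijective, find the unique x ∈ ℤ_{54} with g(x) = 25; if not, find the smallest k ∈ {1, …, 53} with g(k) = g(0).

7

Recall: g is injective if g(x_1) = g(x_2) implies x_1 = x_2.
Suppose g(x_1) = g(x_2) in ℤ_{54}. Then 23x_1 + 26 ≡ 23x_2 + 26 (mod 54), so 23(x_1 − x_2) ≡ 0 (mod 54).
Since gcd(23, 54) = 1, 23 is invertible modulo 54, so x_1 − x_2 ≡ 0 (mod 54), i.e. x_1 = x_2.
We now compute 23⁻¹ mod 54 explicitly. Euclid's algorithm: 54 = 2·23 + 8, 23 = 2·8 + 7, 8 = 1·7 + 1; back-substituting gives 1 = 47·23 − 20·54, so 23⁻¹ ≡ 47 (mod 54).
For any y ∈ ℤ_{54}, x = 47(y − 26) mod 54 satisfies g(x) = 23·47(y − 26) + 26 ≡ y (since 23·47 ≡ 1 mod 54). So every y has a preimage.
So g is bijective.
Since g is bijective, we compute g⁻¹(25): solve 23x + 26 ≡ 25 (mod 54), i.e. 23x ≡ 53 (mod 54).
Multiplying by 23⁻¹ = 47 gives x ≡ 47·53 = 2491 = 46·54 + 7 ≡ 7 (mod 54).
Check: g(7) = 23·7 + 26 = 187 = 3·54 + 25 ≡ 25 (mod 54).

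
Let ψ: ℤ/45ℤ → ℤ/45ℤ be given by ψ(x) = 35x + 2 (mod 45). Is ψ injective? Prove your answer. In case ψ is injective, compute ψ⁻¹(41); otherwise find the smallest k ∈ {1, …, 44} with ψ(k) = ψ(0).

We have gcd(35, 45) = 5 > 1. Taking s = 0 and t = 9: ψ(0) = 2 and ψ(9) = 35·9 + 2 = 317 ≡ 2 (mod 45).
So ψ(0) = ψ(9) while 0 ≠ 9, thus ψ is not injective.
Since ψ is not injective, we find the least positive k with ψ(k) = ψ(0): this means 35k ≡ 0 (mod 45), i.e. 45 ∣ 35k. Since gcd(35, 45) = 5, dividing through by 5 this holds exactly when 9 ∣ 7k, and as gcd(7, 9) = 1, exactly when 9 ∣ k.
The smallest positive such k is 9.

9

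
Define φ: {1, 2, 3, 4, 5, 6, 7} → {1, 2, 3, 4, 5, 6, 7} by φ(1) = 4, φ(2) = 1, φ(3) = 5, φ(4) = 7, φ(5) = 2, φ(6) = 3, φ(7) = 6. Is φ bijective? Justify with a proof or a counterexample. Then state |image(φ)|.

The values 4, 1, 5, 7, 2, 3, 6 are a permutation of {1, 2, 3, 4, 5, 6, 7}: each element appears exactly once.
So φ is injective and surjective, hence bijective.
The image of φ is {1, 2, 3, 4, 5, 6, 7}, which has 7 elements.

7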